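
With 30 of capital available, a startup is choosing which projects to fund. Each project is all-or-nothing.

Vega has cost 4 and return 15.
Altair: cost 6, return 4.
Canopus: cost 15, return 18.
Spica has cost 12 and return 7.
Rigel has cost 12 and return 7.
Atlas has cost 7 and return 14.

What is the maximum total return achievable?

Vega + Altair + Spica + Atlas: cost 4 + 6 + 12 + 7 = 29 ≤ 30, return 15 + 4 + 7 + 14 = 40.
Vega + Altair + Rigel + Atlas: cost 4 + 6 + 12 + 7 = 29 ≤ 30, return 15 + 4 + 7 + 14 = 40.
Vega + Canopus + Atlas: cost 4 + 15 + 7 = 26 ≤ 30, return 15 + 18 + 14 = 47.
Best is Vega, Canopus, and Atlas with total return 47.

47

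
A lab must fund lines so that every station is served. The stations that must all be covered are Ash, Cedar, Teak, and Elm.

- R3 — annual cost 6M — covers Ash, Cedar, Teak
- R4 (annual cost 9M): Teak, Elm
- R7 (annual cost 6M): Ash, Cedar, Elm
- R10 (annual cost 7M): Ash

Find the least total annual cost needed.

12

Choose R3 and R7: together they cover Ash, Cedar, Teak, Elm — every station.
Total annual cost: 6 + 6 = 12.
No cover costs less than 12.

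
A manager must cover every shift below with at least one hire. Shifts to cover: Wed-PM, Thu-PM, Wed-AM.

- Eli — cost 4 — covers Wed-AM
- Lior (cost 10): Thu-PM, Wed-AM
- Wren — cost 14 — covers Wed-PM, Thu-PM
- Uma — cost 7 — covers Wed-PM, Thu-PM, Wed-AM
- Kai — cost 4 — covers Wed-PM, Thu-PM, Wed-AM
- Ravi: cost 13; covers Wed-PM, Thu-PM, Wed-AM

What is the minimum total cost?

4

Kai alone covers Wed-PM, Thu-PM, Wed-AM — every shift.
Total cost: 4.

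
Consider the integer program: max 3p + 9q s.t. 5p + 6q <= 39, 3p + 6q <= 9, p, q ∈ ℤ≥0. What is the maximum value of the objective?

12

The continuous relaxation peaks at (0, 1.5) with value 13.50; rounding to a feasible lattice point costs some objective.
(p,q)=(1,1): 5·1+6·1=11≤39, 3·1+6·1=9≤9, objective 12.
(p,q)=(0,1): 5·0+6·1=6≤39, 3·0+6·1=6≤9, objective 9.
No feasible integer point exceeds 12.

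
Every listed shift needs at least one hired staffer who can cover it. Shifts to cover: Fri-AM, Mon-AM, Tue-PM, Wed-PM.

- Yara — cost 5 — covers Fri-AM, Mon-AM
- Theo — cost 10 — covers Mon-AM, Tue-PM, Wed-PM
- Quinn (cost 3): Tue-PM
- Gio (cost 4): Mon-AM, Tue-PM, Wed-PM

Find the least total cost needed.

9

Choose Yara and Gio: together they cover Fri-AM, Mon-AM, Tue-PM, Wed-PM — every shift.
Total cost: 5 + 4 = 9.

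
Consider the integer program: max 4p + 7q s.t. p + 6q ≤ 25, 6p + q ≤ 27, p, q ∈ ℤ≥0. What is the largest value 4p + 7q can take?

37

Relaxing integrality, the LP optimum is 40.26 at (p,q) = (3.91, 3.51), which is not an integer point.
(p,q)=(4,3): 1·4+6·3=22≤25, 6·4+1·3=27≤27, objective 37.
(p,q)=(3,3): 1·3+6·3=21≤25, 6·3+1·3=21≤27, objective 33.
(p,q)=(4,2): 1·4+6·2=16≤25, 6·4+1·2=26≤27, objective 30.
The best lattice point is (4,3), giving 37.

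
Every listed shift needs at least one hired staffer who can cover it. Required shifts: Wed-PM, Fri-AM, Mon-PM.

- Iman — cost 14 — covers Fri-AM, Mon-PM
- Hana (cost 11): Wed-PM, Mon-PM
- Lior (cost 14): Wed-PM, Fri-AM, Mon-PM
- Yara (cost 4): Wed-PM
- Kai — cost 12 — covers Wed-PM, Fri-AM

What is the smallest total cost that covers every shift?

14

This is a weighted set-cover instance.
Lior alone covers Wed-PM, Fri-AM, Mon-PM — every shift.
Total cost: 14.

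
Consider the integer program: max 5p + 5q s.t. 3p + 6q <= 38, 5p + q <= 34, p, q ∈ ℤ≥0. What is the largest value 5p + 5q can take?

(p,q)=(6,3) is feasible, giving 45.
(p,q)=(5,3) is feasible, giving 40.
(p,q)=(6,2) is feasible, giving 40.
The best lattice point is (6,3), giving 45.

45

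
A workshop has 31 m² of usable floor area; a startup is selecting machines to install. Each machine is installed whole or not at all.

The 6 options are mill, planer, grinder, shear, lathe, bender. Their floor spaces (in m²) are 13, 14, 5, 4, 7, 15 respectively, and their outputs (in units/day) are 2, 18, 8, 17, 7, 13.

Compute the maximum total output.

50

Take planer, grinder, shear, and lathe: floor space 14 + 5 + 4 + 7 = 30 ≤ 31, output 18 + 8 + 17 + 7 = 50.
No other feasible combination does better.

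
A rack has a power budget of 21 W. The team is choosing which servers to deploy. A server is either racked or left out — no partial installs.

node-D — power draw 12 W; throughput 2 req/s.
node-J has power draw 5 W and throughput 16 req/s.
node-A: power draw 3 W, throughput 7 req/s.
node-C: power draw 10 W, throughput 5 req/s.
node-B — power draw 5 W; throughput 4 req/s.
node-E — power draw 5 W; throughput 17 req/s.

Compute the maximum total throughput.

Allowing fractional choices, the relaxed optimum would be about 45.5, but servers are indivisible.
node-J + node-A + node-B + node-E: power draw 5 + 3 + 5 + 5 = 18 ≤ 21, throughput 16 + 7 + 4 + 17 = 44.
node-J + node-C + node-E: power draw 5 + 10 + 5 = 20 ≤ 21, throughput 16 + 5 + 17 = 38.
node-J + node-A + node-E: power draw 5 + 3 + 5 = 13 ≤ 21, throughput 16 + 7 + 17 = 40.
Best is node-J, node-A, node-B, and node-E with total throughput 44.

44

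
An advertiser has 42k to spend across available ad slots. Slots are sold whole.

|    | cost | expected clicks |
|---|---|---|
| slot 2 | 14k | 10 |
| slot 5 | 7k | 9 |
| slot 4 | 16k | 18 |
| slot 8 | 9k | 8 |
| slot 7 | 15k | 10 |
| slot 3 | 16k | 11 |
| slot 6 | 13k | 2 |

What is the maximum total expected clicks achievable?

Take slot 5, slot 4, and slot 3: cost 7 + 16 + 16 = 39 ≤ 42, expected clicks 9 + 18 + 11 = 38.
No other feasible combination does better.

38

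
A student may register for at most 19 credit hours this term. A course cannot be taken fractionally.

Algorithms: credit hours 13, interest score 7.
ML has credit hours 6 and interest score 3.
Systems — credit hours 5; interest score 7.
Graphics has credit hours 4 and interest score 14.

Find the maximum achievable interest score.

Allowing fractional choices, the relaxed optimum would be about 26.4, but courses are indivisible.
ML + Systems + Graphics: credit hours 6 + 5 + 4 = 15 ≤ 19, interest score 3 + 7 + 14 = 24.
Algorithms + Graphics: credit hours 13 + 4 = 17 ≤ 19, interest score 7 + 14 = 21.
Systems + Graphics: credit hours 5 + 4 = 9 ≤ 19, interest score 7 + 14 = 21.
Best is ML, Systems, and Graphics with total interest score 24.

24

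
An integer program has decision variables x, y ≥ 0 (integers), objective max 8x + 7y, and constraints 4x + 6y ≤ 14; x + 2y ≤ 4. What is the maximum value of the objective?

24

(x,y)=(3,0) is feasible, giving 24.
(x,y)=(2,1) is feasible, giving 23.
(x,y)=(2,0) is feasible, giving 16.
No feasible integer point exceeds 24.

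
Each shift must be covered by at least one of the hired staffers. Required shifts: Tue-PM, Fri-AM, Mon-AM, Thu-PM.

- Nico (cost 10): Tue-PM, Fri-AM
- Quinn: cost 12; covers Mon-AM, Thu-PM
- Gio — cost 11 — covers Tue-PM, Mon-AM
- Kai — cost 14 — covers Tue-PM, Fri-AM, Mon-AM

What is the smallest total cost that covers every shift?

Choose Nico and Quinn: together they cover Tue-PM, Fri-AM, Mon-AM, Thu-PM — every shift.
Total cost: 10 + 12 = 22.

22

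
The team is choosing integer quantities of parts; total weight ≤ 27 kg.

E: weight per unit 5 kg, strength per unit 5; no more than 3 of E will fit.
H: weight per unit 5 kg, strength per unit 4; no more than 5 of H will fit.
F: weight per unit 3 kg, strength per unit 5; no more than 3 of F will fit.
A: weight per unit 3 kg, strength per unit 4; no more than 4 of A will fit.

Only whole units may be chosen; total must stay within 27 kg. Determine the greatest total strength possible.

36

This is a bounded integer knapsack.
1×H, 3×F, and 4×A: weight 26 ≤ 27, strength 1·4 + 3·5 + 4·4 = 35.
1×E, 3×F, and 4×A: weight 26 ≤ 27, strength 1·5 + 3·5 + 4·4 = 36.
Best is 36.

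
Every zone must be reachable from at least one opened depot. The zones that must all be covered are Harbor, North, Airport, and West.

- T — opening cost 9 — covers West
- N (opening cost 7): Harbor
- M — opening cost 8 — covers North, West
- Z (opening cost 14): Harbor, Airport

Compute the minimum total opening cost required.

This is a weighted set-cover instance.
Choose M and Z: together they cover Harbor, North, Airport, West — every zone.
Total opening cost: 8 + 14 = 22.

22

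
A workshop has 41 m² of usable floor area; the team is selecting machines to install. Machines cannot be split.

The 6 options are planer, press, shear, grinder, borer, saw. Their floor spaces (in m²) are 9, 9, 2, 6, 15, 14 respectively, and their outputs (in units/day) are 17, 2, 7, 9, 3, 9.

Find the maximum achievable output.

44

Allowing fractional choices, the relaxed optimum would be about 44.2, but machines are indivisible.
planer + press + shear + grinder + saw: floor space 9 + 9 + 2 + 6 + 14 = 40 ≤ 41, output 17 + 2 + 7 + 9 + 9 = 44.
planer + shear + grinder + saw: floor space 9 + 2 + 6 + 14 = 31 ≤ 41, output 17 + 7 + 9 + 9 = 42.
Best is planer, press, shear, grinder, and saw with total output 44.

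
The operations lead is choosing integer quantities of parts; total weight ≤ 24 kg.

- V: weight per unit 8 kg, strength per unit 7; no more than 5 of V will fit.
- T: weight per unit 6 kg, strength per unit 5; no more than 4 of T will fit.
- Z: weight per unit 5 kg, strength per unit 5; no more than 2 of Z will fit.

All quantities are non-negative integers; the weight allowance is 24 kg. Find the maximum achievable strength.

22

Take 1×V, 1×T, and 2×Z: weight 24 ≤ 24, strength 1·7 + 1·5 + 2·5 = 22.
Z has the best ratio (5/5) and is taken to its limit of 2; remaining capacity is filled optimally with the others.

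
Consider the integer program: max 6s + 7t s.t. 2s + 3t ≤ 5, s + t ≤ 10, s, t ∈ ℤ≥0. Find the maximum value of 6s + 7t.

The continuous relaxation peaks at (2.5, 0) with value 15.00; rounding to a feasible lattice point costs some objective.
(s,t)=(1,1): 2·1+3·1=5≤5, 1·1+1·1=2≤10, objective 13.
(s,t)=(2,0): 2·2+3·0=4≤5, 1·2+1·0=2≤10, objective 12.
(s,t)=(0,1): 2·0+3·1=3≤5, 1·0+1·1=1≤10, objective 7.
The best lattice point is (1,1), giving 13.

13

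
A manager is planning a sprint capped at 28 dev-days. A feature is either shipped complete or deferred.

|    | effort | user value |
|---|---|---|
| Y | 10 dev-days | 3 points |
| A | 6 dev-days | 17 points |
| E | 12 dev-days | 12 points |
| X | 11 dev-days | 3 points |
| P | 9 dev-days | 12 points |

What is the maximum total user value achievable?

Allowing fractional choices, the relaxed optimum would be about 41.3, but features are indivisible.
Y + A + P: effort 10 + 6 + 9 = 25 ≤ 28, user value 3 + 17 + 12 = 32.
A + X + P: effort 6 + 11 + 9 = 26 ≤ 28, user value 17 + 3 + 12 = 32.
A + E + P: effort 6 + 12 + 9 = 27 ≤ 28, user value 17 + 12 + 12 = 41.
Best is A, E, and P with total user value 41.

41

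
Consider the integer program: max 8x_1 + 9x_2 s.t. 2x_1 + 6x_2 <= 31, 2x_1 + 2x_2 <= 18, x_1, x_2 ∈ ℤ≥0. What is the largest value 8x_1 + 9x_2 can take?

75

The continuous relaxation peaks at (5.75, 3.25) with value 75.25; rounding to a feasible lattice point costs some objective.
(x_1,x_2)=(6,3): 2·6+6·3=30≤31, 2·6+2·3=18≤18, objective 75.
(x_1,x_2)=(7,2): 2·7+6·2=26≤31, 2·7+2·2=18≤18, objective 74.
(x_1,x_2)=(5,3): 2·5+6·3=28≤31, 2·5+2·3=16≤18, objective 67.
The best lattice point is (6,3), giving 75.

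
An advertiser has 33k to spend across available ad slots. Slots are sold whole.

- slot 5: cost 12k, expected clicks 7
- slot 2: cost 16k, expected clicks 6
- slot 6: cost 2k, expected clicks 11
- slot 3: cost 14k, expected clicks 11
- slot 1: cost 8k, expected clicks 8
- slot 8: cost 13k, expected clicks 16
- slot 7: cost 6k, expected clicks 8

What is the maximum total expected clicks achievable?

43

slot 6 + slot 3 + slot 8: cost 2 + 14 + 13 = 29 ≤ 33, expected clicks 11 + 11 + 16 = 38.
slot 6 + slot 1 + slot 8 + slot 7: cost 2 + 8 + 13 + 6 = 29 ≤ 33, expected clicks 11 + 8 + 16 + 8 = 43.
slot 5 + slot 6 + slot 8 + slot 7: cost 12 + 2 + 13 + 6 = 33 ≤ 33, expected clicks 7 + 11 + 16 + 8 = 42.
Best is slot 6, slot 1, slot 8, and slot 7 with total expected clicks 43.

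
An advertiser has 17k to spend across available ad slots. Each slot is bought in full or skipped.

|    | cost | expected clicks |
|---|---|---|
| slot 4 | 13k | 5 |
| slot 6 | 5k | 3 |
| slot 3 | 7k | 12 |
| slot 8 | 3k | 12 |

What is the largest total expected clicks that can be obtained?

27

slot 3 + slot 8: cost 7 + 3 = 10 ≤ 17, expected clicks 12 + 12 = 24.
slot 6 + slot 3 + slot 8: cost 5 + 7 + 3 = 15 ≤ 17, expected clicks 3 + 12 + 12 = 27.
slot 4 + slot 8: cost 13 + 3 = 16 ≤ 17, expected clicks 5 + 12 = 17.
Best is slot 6, slot 3, and slot 8 with total expected clicks 27.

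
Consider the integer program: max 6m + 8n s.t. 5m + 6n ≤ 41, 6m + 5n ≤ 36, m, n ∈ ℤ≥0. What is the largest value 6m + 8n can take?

The continuous relaxation peaks at (0, 6.83) with value 54.67; rounding to a feasible lattice point costs some objective.
(m,n)=(1,6): 5·1+6·6=41≤41, 6·1+5·6=36≤36, objective 54.
(m,n)=(0,6): 5·0+6·6=36≤41, 6·0+5·6=30≤36, objective 48.
(m,n)=(1,5): 5·1+6·5=35≤41, 6·1+5·5=31≤36, objective 46.
(m,n)=(0,5): 5·0+6·5=30≤41, 6·0+5·5=25≤36, objective 40.
No feasible integer point exceeds 54.

54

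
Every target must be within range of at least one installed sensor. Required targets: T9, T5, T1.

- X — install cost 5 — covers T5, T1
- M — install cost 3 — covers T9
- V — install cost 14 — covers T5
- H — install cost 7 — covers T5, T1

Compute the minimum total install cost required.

Choose X and M: together they cover T9, T5, T1 — every target.
Total install cost: 5 + 3 = 8.
No cover costs less than 8.

8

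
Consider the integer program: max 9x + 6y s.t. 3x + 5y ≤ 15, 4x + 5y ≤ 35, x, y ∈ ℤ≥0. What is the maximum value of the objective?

(x,y)=(5,0): 3·5+5·0=15≤15, 4·5+5·0=20≤35, objective 45.
(x,y)=(4,0): 3·4+5·0=12≤15, 4·4+5·0=16≤35, objective 36.
No feasible integer point exceeds 45.

45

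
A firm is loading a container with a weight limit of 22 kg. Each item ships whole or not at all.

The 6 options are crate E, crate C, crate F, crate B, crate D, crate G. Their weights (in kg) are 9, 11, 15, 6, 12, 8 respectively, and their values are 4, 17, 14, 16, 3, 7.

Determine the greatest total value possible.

Allowing fractional choices, the relaxed optimum would be about 37.7, but items are indivisible.
crate F + crate B: weight 15 + 6 = 21 ≤ 22, value 14 + 16 = 30.
crate C + crate G: weight 11 + 8 = 19 ≤ 22, value 17 + 7 = 24.
crate C + crate B: weight 11 + 6 = 17 ≤ 22, value 17 + 16 = 33.
Best is crate C and crate B with total value 33.

33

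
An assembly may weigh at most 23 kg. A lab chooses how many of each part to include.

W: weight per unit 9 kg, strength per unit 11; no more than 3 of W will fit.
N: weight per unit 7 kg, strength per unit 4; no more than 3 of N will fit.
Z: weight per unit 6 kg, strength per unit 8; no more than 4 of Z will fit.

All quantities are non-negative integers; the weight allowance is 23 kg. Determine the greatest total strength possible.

27

Z has the best ratio (8/6); taking only Z gives at most 3×8 = 24 (stopped by the weight limit).
Mixing does better — 1×W and 2×Z: weight 21 ≤ 23, strength 1·11 + 2·8 = 27.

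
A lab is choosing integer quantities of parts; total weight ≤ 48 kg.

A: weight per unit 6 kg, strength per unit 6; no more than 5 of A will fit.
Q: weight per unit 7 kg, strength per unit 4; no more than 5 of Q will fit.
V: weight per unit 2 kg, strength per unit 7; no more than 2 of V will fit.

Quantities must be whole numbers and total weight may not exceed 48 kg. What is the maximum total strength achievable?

52

Take 5×A, 2×Q, and 2×V: weight 48 ≤ 48, strength 5·6 + 2·4 + 2·7 = 52.
V has the best ratio (7/2) and is taken to its limit of 2; remaining capacity is filled optimally with the others.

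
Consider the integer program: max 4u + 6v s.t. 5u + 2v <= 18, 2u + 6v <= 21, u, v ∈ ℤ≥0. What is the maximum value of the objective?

22

Relaxing integrality, the LP optimum is 26.08 at (u,v) = (2.54, 2.65), which is not an integer point.
(u,v)=(1,3): 5·1+2·3=11≤18, 2·1+6·3=20≤21, objective 22.
(u,v)=(2,2): 5·2+2·2=14≤18, 2·2+6·2=16≤21, objective 20.
The best lattice point is (1,3), giving 22.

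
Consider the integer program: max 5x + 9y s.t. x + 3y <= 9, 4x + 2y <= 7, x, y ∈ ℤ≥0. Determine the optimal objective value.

27

The continuous relaxation peaks at (0.3, 2.9) with value 27.60; rounding to a feasible lattice point costs some objective.
(x,y)=(0,3): 1·0+3·3=9≤9, 4·0+2·3=6≤7, objective 27.
(x,y)=(0,2): 1·0+3·2=6≤9, 4·0+2·2=4≤7, objective 18.
(x,y)=(1,1): 1·1+3·1=4≤9, 4·1+2·1=6≤7, objective 14.
The best lattice point is (0,3), giving 27.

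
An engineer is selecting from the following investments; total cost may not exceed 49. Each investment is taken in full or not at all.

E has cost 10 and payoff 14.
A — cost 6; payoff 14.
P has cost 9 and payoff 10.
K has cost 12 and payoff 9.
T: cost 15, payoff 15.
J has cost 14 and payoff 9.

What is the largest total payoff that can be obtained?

This is a 0-1 knapsack instance.
Take E, A, P, and T: cost 10 + 6 + 9 + 15 = 40 ≤ 49, payoff 14 + 14 + 10 + 15 = 53.
No other feasible combination does better.

53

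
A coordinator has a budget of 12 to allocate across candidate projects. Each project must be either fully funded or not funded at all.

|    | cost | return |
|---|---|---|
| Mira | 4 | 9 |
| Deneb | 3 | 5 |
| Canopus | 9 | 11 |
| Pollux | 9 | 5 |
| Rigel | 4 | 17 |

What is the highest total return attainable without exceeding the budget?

31

Allowing fractional choices, the relaxed optimum would be about 32.2, but projects are indivisible.
Deneb + Rigel: cost 3 + 4 = 7 ≤ 12, return 5 + 17 = 22.
Mira + Deneb + Rigel: cost 4 + 3 + 4 = 11 ≤ 12, return 9 + 5 + 17 = 31.
Mira + Rigel: cost 4 + 4 = 8 ≤ 12, return 9 + 17 = 26.
Best is Mira, Deneb, and Rigel with total return 31.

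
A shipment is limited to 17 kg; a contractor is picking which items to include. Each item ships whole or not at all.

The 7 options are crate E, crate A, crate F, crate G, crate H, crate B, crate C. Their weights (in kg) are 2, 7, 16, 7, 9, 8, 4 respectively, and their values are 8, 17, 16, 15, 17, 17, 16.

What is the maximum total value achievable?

42

Take crate E, crate A, and crate B: weight 2 + 7 + 8 = 17 ≤ 17, value 8 + 17 + 17 = 42.
No other feasible combination does better.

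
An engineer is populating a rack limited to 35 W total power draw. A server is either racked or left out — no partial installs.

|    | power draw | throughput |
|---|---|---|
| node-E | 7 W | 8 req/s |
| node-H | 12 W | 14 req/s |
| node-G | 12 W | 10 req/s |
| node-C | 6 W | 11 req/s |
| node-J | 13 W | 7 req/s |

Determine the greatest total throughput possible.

35

Treat it as a binary knapsack problem.
Allowing fractional choices, the relaxed optimum would be about 41.3, but servers are indivisible.
node-E + node-H + node-C: power draw 7 + 12 + 6 = 25 ≤ 35, throughput 8 + 14 + 11 = 33.
node-H + node-G + node-C: power draw 12 + 12 + 6 = 30 ≤ 35, throughput 14 + 10 + 11 = 35.
node-E + node-H + node-G: power draw 7 + 12 + 12 = 31 ≤ 35, throughput 8 + 14 + 10 = 32.
Best is node-H, node-G, and node-C with total throughput 35.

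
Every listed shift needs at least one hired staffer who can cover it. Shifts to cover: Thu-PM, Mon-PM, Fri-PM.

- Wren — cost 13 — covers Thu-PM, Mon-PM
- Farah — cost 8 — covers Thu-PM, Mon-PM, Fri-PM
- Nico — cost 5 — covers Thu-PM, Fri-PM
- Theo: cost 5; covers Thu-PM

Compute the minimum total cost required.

This is a weighted set-cover instance.
The greedy cost-per-new-shift heuristic would pick Nico and Farah for 13, but a cheaper cover exists.
Farah alone covers Thu-PM, Mon-PM, Fri-PM — every shift.
Total cost: 8.
No cover costs less than 8.

8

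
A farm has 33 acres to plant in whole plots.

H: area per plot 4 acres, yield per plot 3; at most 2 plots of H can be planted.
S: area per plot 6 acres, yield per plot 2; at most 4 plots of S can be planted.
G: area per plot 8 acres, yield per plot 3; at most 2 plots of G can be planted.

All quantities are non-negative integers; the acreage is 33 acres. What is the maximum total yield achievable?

14

H has the best ratio (3/4); taking only H gives at most 2×3 = 6 (stopped by the supply cap of 2).
Mixing does better — 2×H, 1×S, and 2×G: area 30 ≤ 33, yield 2·3 + 1·2 + 2·3 = 14.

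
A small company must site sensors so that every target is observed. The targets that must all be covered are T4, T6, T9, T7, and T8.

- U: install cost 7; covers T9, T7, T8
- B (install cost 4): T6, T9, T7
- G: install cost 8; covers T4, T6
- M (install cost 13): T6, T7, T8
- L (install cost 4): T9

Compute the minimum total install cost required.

The greedy cost-per-new-target heuristic would pick B, U, and G for 19, but a cheaper cover exists.
Choose U and G: together they cover T4, T6, T9, T7, T8 — every target.
Total install cost: 7 + 8 = 15.
No cover costs less than 15.

15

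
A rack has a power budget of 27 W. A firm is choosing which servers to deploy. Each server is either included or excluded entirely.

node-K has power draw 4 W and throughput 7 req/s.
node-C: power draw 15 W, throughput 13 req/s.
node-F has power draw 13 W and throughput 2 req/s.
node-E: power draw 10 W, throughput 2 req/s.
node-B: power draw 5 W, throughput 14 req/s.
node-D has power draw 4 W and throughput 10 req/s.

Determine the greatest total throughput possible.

37

node-K + node-C + node-B: power draw 4 + 15 + 5 = 24 ≤ 27, throughput 7 + 13 + 14 = 34.
node-C + node-B + node-D: power draw 15 + 5 + 4 = 24 ≤ 27, throughput 13 + 14 + 10 = 37.
node-K + node-E + node-B + node-D: power draw 4 + 10 + 5 + 4 = 23 ≤ 27, throughput 7 + 2 + 14 + 10 = 33.
Best is node-C, node-B, and node-D with total throughput 37.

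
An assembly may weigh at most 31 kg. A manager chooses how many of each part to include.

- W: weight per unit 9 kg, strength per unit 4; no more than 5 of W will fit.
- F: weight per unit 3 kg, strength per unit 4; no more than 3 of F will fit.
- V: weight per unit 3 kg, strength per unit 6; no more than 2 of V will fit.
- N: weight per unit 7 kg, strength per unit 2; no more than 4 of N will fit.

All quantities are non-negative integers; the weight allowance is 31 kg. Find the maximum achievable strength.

1×W, 3×F, 2×V, and 1×N: weight 31 ≤ 31, strength 1·4 + 3·4 + 2·6 + 1·2 = 30.
3×F, 2×V, and 2×N: weight 29 ≤ 31, strength 3·4 + 2·6 + 2·2 = 28.
Best is 30.

30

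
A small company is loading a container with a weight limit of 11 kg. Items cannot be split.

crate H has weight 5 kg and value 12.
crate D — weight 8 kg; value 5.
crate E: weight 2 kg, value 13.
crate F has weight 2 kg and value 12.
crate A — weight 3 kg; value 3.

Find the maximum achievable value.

37

Take crate H, crate E, and crate F: weight 5 + 2 + 2 = 9 ≤ 11, value 12 + 13 + 12 = 37.
No other feasible combination does better.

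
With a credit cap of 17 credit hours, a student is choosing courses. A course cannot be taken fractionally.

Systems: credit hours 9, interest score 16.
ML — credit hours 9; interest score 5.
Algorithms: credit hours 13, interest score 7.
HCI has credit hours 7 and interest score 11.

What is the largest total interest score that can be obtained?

27

Treat it as a binary knapsack problem.
Systems + HCI: credit hours 9 + 7 = 16 ≤ 17, interest score 16 + 11 = 27.
Systems: credit hours 9 ≤ 17, interest score 16.
Best is Systems and HCI with total interest score 27.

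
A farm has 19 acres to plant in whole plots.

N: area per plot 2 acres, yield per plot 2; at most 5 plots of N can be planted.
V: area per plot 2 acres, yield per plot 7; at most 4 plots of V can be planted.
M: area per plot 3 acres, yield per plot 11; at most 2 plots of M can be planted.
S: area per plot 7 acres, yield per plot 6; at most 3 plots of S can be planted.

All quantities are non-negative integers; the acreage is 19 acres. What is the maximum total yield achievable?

2×N, 4×V, and 2×M: area 18 ≤ 19, yield 2·2 + 4·7 + 2·11 = 54.
1×N, 4×V, and 2×M: area 16 ≤ 19, yield 1·2 + 4·7 + 2·11 = 52.
Best is 54.

54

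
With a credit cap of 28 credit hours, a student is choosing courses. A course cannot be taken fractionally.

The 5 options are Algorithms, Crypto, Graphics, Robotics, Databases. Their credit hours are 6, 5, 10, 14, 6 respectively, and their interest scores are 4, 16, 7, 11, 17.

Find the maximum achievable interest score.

44

Algorithms + Crypto + Graphics + Databases: credit hours 6 + 5 + 10 + 6 = 27 ≤ 28, interest score 4 + 16 + 7 + 17 = 44.
Crypto + Graphics + Databases: credit hours 5 + 10 + 6 = 21 ≤ 28, interest score 16 + 7 + 17 = 40.
Crypto + Robotics + Databases: credit hours 5 + 14 + 6 = 25 ≤ 28, interest score 16 + 11 + 17 = 44.
The maximum interest score is 44; one optimal choice is Crypto, Robotics, and Databases.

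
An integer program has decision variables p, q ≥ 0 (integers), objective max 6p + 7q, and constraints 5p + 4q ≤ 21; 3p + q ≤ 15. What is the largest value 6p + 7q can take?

(p,q)=(0,5): 5·0+4·5=20≤21, 3·0+1·5=5≤15, objective 35.
(p,q)=(1,4): 5·1+4·4=21≤21, 3·1+1·4=7≤15, objective 34.
The best lattice point is (0,5), giving 35.

35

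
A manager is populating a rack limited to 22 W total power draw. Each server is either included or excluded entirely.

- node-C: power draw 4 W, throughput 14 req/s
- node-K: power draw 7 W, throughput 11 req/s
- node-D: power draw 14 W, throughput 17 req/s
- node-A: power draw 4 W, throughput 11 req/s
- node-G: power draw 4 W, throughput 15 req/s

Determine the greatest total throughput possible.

Allowing fractional choices, the relaxed optimum would be about 54.6, but servers are indivisible.
node-C + node-D + node-G: power draw 4 + 14 + 4 = 22 ≤ 22, throughput 14 + 17 + 15 = 46.
node-D + node-A + node-G: power draw 14 + 4 + 4 = 22 ≤ 22, throughput 17 + 11 + 15 = 43.
node-C + node-K + node-A + node-G: power draw 4 + 7 + 4 + 4 = 19 ≤ 22, throughput 14 + 11 + 11 + 15 = 51.
Best is node-C, node-K, node-A, and node-G with total throughput 51.

51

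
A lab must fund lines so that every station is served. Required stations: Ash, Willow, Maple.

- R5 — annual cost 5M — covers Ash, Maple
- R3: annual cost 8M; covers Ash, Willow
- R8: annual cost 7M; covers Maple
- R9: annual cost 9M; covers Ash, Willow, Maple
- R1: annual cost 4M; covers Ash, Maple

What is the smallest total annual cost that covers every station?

The greedy cost-per-new-station heuristic would pick R1 and R3 for 12, but a cheaper cover exists.
R9 alone covers Ash, Willow, Maple — every station.
Total annual cost: 9.
No cover costs less than 9.

9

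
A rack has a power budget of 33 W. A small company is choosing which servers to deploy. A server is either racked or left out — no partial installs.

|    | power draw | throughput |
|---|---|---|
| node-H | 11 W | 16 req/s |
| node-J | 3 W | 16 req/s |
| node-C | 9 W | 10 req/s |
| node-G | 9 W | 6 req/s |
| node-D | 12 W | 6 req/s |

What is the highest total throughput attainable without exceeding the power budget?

48

node-H + node-J + node-C: power draw 11 + 3 + 9 = 23 ≤ 33, throughput 16 + 16 + 10 = 42.
node-H + node-J + node-G: power draw 11 + 3 + 9 = 23 ≤ 33, throughput 16 + 16 + 6 = 38.
node-H + node-J + node-C + node-G: power draw 11 + 3 + 9 + 9 = 32 ≤ 33, throughput 16 + 16 + 10 + 6 = 48.
Best is node-H, node-J, node-C, and node-G with total throughput 48.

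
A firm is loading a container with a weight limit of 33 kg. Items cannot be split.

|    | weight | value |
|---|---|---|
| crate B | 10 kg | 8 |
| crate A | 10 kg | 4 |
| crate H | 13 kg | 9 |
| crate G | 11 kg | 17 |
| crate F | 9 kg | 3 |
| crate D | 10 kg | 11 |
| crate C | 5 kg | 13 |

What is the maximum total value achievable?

Allowing fractional choices, the relaxed optimum would be about 46.6, but items are indivisible.
crate B + crate G + crate C: weight 10 + 11 + 5 = 26 ≤ 33, value 8 + 17 + 13 = 38.
crate H + crate G + crate C: weight 13 + 11 + 5 = 29 ≤ 33, value 9 + 17 + 13 = 39.
crate G + crate D + crate C: weight 11 + 10 + 5 = 26 ≤ 33, value 17 + 11 + 13 = 41.
Best is crate G, crate D, and crate C with total value 41.

41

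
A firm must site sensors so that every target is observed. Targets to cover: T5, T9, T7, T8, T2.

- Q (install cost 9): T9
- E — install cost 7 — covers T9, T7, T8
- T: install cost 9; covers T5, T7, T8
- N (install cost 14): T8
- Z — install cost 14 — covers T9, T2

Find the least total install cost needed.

This is an integer covering problem.
The greedy cost-per-new-target heuristic would pick E, T, and Z for 30, but a cheaper cover exists.
Choose T and Z: together they cover T5, T9, T7, T8, T2 — every target.
Total install cost: 9 + 14 = 23.
No cover costs less than 23.

23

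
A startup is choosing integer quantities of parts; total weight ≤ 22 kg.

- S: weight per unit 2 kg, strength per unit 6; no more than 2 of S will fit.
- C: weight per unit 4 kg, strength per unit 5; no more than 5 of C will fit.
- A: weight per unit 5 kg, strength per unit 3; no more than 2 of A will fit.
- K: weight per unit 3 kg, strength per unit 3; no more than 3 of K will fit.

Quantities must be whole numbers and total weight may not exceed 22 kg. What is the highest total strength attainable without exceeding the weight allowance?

S has the best ratio (6/2); taking only S gives at most 2×6 = 12 (stopped by the supply cap of 2).
Mixing does better — 2×S, 3×C, and 2×K: weight 22 ≤ 22, strength 2·6 + 3·5 + 2·3 = 33.

33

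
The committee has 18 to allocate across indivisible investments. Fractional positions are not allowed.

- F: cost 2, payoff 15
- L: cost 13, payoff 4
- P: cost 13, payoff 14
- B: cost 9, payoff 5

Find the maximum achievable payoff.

29

F + L: cost 2 + 13 = 15 ≤ 18, payoff 15 + 4 = 19.
F + B: cost 2 + 9 = 11 ≤ 18, payoff 15 + 5 = 20.
F + P: cost 2 + 13 = 15 ≤ 18, payoff 15 + 14 = 29.
Best is F and P with total payoff 29.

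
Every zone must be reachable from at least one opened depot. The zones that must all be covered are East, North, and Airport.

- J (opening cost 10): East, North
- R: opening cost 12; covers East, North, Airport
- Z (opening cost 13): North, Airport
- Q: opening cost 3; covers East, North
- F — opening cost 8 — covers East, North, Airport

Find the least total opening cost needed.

F alone covers East, North, Airport — every zone.
Total opening cost: 8.

8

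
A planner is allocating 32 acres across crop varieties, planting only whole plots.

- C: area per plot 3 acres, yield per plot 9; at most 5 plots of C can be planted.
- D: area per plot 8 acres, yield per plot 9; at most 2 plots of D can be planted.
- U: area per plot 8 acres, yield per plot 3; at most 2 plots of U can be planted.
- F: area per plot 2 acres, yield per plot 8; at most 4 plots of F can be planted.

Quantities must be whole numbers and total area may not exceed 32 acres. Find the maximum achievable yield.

This is a bounded integer knapsack.
5×C, 1×U, and 4×F: area 31 ≤ 32, yield 5·9 + 1·3 + 4·8 = 80.
5×C, 1×D, and 4×F: area 31 ≤ 32, yield 5·9 + 1·9 + 4·8 = 86.
Best is 86.

86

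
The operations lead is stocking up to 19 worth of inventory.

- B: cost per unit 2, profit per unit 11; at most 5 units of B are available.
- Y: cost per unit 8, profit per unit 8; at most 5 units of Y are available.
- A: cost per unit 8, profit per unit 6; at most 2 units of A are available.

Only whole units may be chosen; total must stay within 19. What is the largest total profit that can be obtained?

Take 5×B and 1×Y: cost 18 ≤ 19, profit 5·11 + 1·8 = 63.
B has the best ratio (11/2) and is taken to its limit of 5; remaining capacity is filled optimally with the others.

63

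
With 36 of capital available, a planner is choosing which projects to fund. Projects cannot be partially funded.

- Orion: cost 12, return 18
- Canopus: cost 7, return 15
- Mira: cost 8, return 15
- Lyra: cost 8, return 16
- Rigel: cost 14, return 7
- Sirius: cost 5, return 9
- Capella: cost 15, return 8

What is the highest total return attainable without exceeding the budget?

This is a 0-1 knapsack instance.
Allowing fractional choices, the relaxed optimum would be about 67.0, but projects are indivisible.
Orion + Canopus + Lyra + Sirius: cost 12 + 7 + 8 + 5 = 32 ≤ 36, return 18 + 15 + 16 + 9 = 58.
Orion + Canopus + Mira + Lyra: cost 12 + 7 + 8 + 8 = 35 ≤ 36, return 18 + 15 + 15 + 16 = 64.
Best is Orion, Canopus, Mira, and Lyra with total return 64.

64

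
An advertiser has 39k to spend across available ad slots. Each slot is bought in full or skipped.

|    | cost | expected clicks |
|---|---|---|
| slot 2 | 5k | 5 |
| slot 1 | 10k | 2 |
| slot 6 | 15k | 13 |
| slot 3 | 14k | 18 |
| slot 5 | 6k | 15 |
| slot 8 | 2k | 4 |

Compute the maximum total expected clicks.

Allowing fractional choices, the relaxed optimum would be about 52.4, but ad slots are indivisible.
slot 2 + slot 1 + slot 3 + slot 5 + slot 8: cost 5 + 10 + 14 + 6 + 2 = 37 ≤ 39, expected clicks 5 + 2 + 18 + 15 + 4 = 44.
slot 6 + slot 3 + slot 5: cost 15 + 14 + 6 = 35 ≤ 39, expected clicks 13 + 18 + 15 = 46.
slot 6 + slot 3 + slot 5 + slot 8: cost 15 + 14 + 6 + 2 = 37 ≤ 39, expected clicks 13 + 18 + 15 + 4 = 50.
Best is slot 6, slot 3, slot 5, and slot 8 with total expected clicks 50.

50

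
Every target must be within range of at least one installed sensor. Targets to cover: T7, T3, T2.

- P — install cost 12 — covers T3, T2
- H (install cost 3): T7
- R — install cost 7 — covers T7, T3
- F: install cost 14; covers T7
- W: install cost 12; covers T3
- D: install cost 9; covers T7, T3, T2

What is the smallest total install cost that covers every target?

The greedy cost-per-new-target heuristic would pick H and D for 12, but a cheaper cover exists.
D alone covers T7, T3, T2 — every target.
Total install cost: 9.
No cover costs less than 9.

9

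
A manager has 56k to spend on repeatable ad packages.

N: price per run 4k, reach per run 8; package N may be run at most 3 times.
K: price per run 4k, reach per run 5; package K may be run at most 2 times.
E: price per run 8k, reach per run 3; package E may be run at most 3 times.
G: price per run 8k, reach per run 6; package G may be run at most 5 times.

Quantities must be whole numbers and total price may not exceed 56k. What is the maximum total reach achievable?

59

Take 3×N, 1×K, and 5×G: price 56 ≤ 56, reach 3·8 + 1·5 + 5·6 = 59.
N has the best ratio (8/4) and is taken to its limit of 3; remaining capacity is filled optimally with the others.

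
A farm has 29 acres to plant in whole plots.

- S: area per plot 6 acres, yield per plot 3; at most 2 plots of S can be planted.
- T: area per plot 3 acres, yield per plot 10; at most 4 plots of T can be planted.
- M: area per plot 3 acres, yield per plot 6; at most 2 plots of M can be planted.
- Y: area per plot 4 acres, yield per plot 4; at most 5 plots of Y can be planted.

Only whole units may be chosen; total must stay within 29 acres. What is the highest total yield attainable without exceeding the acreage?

1×S, 4×T, 2×M, and 1×Y: area 28 ≤ 29, yield 1·3 + 4·10 + 2·6 + 1·4 = 59.
4×T, 2×M, and 2×Y: area 26 ≤ 29, yield 4·10 + 2·6 + 2·4 = 60.
Best is 60.

60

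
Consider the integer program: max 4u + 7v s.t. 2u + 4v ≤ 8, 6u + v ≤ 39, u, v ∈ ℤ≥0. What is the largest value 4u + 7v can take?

(u,v)=(4,0): 2·4+4·0=8≤8, 6·4+1·0=24≤39, objective 16.
(u,v)=(3,0): 2·3+4·0=6≤8, 6·3+1·0=18≤39, objective 12.
No feasible integer point exceeds 16.

16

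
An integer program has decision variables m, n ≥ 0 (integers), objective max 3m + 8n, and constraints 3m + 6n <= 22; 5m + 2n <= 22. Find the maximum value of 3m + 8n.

The continuous relaxation peaks at (0, 3.67) with value 29.33; rounding to a feasible lattice point costs some objective.
(m,n)=(1,3): 3·1+6·3=21≤22, 5·1+2·3=11≤22, objective 27.
(m,n)=(0,3): 3·0+6·3=18≤22, 5·0+2·3=6≤22, objective 24.
(m,n)=(2,2): 3·2+6·2=18≤22, 5·2+2·2=14≤22, objective 22.
(m,n)=(1,2): 3·1+6·2=15≤22, 5·1+2·2=9≤22, objective 19.
No feasible integer point exceeds 27.

27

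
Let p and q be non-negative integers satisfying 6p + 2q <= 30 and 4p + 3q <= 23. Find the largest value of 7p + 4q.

The continuous relaxation peaks at (4.4, 1.8) with value 38.00; rounding to a feasible lattice point costs some objective.
(p,q)=(4,2): 6·4+2·2=28≤30, 4·4+3·2=22≤23, objective 36.
(p,q)=(5,0): 6·5+2·0=30≤30, 4·5+3·0=20≤23, objective 35.
Maximum is 36 at (p,q)=(4,2).

36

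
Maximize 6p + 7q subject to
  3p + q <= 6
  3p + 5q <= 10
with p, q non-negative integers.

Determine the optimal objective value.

Relaxing integrality, the LP optimum is 17.00 at (p,q) = (1.67, 1), which is not an integer point.
(p,q)=(0,2): 3·0+1·2=2≤6, 3·0+5·2=10≤10, objective 14.
(p,q)=(1,1): 3·1+1·1=4≤6, 3·1+5·1=8≤10, objective 13.
Maximum is 14 at (p,q)=(0,2).

14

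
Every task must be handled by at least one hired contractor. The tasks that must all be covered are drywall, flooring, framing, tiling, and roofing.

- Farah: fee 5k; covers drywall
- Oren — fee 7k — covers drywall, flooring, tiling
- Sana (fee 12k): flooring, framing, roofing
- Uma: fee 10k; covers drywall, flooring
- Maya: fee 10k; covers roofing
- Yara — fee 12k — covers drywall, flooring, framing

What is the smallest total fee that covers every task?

Choose Oren and Sana: together they cover drywall, flooring, framing, tiling, roofing — every task.
Total fee: 7 + 12 = 19.

19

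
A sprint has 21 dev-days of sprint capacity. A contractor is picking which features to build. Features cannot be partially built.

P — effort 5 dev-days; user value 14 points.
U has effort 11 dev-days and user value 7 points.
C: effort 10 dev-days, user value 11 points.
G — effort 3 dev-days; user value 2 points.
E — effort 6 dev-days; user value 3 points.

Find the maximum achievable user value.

Treat it as a binary knapsack problem.
Allowing fractional choices, the relaxed optimum would be about 28.9, but features are indivisible.
P + C + E: effort 5 + 10 + 6 = 21 ≤ 21, user value 14 + 11 + 3 = 28.
P + C: effort 5 + 10 = 15 ≤ 21, user value 14 + 11 = 25.
P + C + G: effort 5 + 10 + 3 = 18 ≤ 21, user value 14 + 11 + 2 = 27.
Best is P, C, and E with total user value 28.

28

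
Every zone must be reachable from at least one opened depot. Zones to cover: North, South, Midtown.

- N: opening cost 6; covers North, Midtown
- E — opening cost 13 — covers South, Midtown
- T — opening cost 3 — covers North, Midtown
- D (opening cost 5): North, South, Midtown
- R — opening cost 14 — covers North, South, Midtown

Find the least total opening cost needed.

The greedy cost-per-new-zone heuristic would pick T and D for 8, but a cheaper cover exists.
D alone covers North, South, Midtown — every zone.
Total opening cost: 5.
No cover costs less than 5.

5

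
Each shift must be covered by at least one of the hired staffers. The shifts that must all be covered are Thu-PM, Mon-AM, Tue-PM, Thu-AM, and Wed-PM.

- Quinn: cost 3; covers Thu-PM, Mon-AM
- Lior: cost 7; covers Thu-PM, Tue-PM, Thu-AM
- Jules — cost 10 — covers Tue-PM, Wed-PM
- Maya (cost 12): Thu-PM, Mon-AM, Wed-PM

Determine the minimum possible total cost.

19

The greedy cost-per-new-shift heuristic would pick Quinn, Lior, and Jules for 20, but a cheaper cover exists.
Choose Lior and Maya: together they cover Thu-PM, Mon-AM, Tue-PM, Thu-AM, Wed-PM — every shift.
Total cost: 7 + 12 = 19.
No cover costs less than 19.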